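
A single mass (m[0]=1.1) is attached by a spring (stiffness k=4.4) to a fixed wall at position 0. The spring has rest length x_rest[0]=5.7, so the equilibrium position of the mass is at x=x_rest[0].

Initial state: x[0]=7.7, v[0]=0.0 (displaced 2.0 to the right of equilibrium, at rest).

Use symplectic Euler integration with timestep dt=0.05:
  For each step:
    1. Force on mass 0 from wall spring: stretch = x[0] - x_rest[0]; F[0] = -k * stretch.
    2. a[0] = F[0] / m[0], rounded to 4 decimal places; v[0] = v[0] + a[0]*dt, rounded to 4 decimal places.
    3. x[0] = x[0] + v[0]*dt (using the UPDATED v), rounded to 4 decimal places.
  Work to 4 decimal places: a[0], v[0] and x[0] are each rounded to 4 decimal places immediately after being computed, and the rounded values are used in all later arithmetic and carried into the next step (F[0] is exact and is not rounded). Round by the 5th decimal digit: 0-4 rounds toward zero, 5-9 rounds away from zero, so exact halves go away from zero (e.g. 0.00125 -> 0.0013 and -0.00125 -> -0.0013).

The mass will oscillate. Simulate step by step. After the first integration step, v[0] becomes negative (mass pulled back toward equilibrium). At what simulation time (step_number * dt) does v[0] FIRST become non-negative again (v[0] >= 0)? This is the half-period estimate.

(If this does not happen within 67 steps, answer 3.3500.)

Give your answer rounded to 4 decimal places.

Step 0: x=[7.7000] v=[0.0000]
Step 1: x=[7.6800] v=[-0.4000]
Step 2: x=[7.6402] v=[-0.7960]
Step 3: x=[7.5810] v=[-1.1840]
Step 4: x=[7.5030] v=[-1.5602]
Step 5: x=[7.4070] v=[-1.9208]
Step 6: x=[7.2939] v=[-2.2622]
Step 7: x=[7.1649] v=[-2.5810]
Step 8: x=[7.0212] v=[-2.8740]
Step 9: x=[6.8643] v=[-3.1382]
Step 10: x=[6.6957] v=[-3.3711]
Step 11: x=[6.5172] v=[-3.5702]
Step 12: x=[6.3305] v=[-3.7336]
Step 13: x=[6.1375] v=[-3.8597]
Step 14: x=[5.9401] v=[-3.9472]
Step 15: x=[5.7403] v=[-3.9952]
Step 16: x=[5.5401] v=[-4.0033]
Step 17: x=[5.3415] v=[-3.9713]
Step 18: x=[5.1465] v=[-3.8996]
Step 19: x=[4.9571] v=[-3.7889]
Step 20: x=[4.7751] v=[-3.6403]
Step 21: x=[4.6023] v=[-3.4553]
Step 22: x=[4.4405] v=[-3.2358]
Step 23: x=[4.2913] v=[-2.9839]
Step 24: x=[4.1562] v=[-2.7022]
Step 25: x=[4.0365] v=[-2.3934]
Step 26: x=[3.9335] v=[-2.0607]
Step 27: x=[3.8481] v=[-1.7074]
Step 28: x=[3.7813] v=[-1.3370]
Step 29: x=[3.7336] v=[-0.9533]
Step 30: x=[3.7056] v=[-0.5600]
Step 31: x=[3.6975] v=[-0.1611]
Step 32: x=[3.7095] v=[0.2394]
First v>=0 after going negative at step 32, time=1.6000

Answer: 1.6000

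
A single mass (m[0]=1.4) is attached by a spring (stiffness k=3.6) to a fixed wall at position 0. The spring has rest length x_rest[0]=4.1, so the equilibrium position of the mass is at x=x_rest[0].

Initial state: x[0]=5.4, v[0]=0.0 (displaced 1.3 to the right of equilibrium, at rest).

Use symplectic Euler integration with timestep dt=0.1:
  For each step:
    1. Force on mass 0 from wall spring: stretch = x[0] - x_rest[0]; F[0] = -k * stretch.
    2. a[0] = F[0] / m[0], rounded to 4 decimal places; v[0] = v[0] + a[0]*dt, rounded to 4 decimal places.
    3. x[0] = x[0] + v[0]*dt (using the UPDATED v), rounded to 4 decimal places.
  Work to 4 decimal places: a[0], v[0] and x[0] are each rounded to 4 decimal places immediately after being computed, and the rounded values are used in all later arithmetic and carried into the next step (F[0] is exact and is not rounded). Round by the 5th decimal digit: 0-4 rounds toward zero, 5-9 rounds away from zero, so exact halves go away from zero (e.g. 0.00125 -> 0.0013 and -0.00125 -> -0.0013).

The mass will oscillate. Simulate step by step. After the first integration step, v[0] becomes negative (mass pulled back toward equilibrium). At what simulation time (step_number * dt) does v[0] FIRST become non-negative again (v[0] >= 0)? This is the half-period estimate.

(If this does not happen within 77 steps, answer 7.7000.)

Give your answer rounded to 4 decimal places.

Step 0: x=[5.4000] v=[0.0000]
Step 1: x=[5.3666] v=[-0.3343]
Step 2: x=[5.3006] v=[-0.6600]
Step 3: x=[5.2037] v=[-0.9687]
Step 4: x=[5.0785] v=[-1.2525]
Step 5: x=[4.9281] v=[-1.5041]
Step 6: x=[4.7564] v=[-1.7170]
Step 7: x=[4.5678] v=[-1.8858]
Step 8: x=[4.3672] v=[-2.0061]
Step 9: x=[4.1597] v=[-2.0748]
Step 10: x=[3.9507] v=[-2.0902]
Step 11: x=[3.7455] v=[-2.0518]
Step 12: x=[3.5494] v=[-1.9606]
Step 13: x=[3.3675] v=[-1.8190]
Step 14: x=[3.2044] v=[-1.6306]
Step 15: x=[3.0644] v=[-1.4003]
Step 16: x=[2.9510] v=[-1.1340]
Step 17: x=[2.8672] v=[-0.8385]
Step 18: x=[2.8151] v=[-0.5215]
Step 19: x=[2.7960] v=[-0.1911]
Step 20: x=[2.8104] v=[0.1442]
First v>=0 after going negative at step 20, time=2.0000

Answer: 2.0000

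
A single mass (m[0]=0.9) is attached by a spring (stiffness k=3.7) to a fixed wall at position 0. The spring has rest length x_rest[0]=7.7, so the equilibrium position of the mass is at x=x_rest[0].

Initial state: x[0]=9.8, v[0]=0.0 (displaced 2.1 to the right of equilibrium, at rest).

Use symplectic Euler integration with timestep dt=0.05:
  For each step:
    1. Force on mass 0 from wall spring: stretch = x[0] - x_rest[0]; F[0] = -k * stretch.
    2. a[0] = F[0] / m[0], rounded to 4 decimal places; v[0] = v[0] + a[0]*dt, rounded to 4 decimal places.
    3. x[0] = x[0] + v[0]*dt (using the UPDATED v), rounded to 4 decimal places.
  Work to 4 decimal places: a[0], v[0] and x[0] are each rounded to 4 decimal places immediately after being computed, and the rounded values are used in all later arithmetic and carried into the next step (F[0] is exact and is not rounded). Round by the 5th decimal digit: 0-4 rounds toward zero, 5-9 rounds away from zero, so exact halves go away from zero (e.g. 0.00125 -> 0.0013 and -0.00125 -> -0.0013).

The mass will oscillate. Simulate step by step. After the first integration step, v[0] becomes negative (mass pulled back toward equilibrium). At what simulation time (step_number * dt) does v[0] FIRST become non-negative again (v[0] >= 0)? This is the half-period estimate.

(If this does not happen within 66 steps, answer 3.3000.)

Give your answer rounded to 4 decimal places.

Answer: 1.5500

Derivation:
Step 0: x=[9.8000] v=[0.0000]
Step 1: x=[9.7784] v=[-0.4317]
Step 2: x=[9.7355] v=[-0.8589]
Step 3: x=[9.6716] v=[-1.2773]
Step 4: x=[9.5875] v=[-1.6826]
Step 5: x=[9.4840] v=[-2.0706]
Step 6: x=[9.3621] v=[-2.4373]
Step 7: x=[9.2232] v=[-2.7790]
Step 8: x=[9.0686] v=[-3.0921]
Step 9: x=[8.8999] v=[-3.3734]
Step 10: x=[8.7189] v=[-3.6200]
Step 11: x=[8.5274] v=[-3.8294]
Step 12: x=[8.3274] v=[-3.9995]
Step 13: x=[8.1210] v=[-4.1285]
Step 14: x=[7.9103] v=[-4.2150]
Step 15: x=[7.6974] v=[-4.2582]
Step 16: x=[7.4845] v=[-4.2577]
Step 17: x=[7.2738] v=[-4.2134]
Step 18: x=[7.0675] v=[-4.1258]
Step 19: x=[6.8677] v=[-3.9958]
Step 20: x=[6.6765] v=[-3.8247]
Step 21: x=[6.4958] v=[-3.6143]
Step 22: x=[6.3275] v=[-3.3668]
Step 23: x=[6.1733] v=[-3.0847]
Step 24: x=[6.0348] v=[-2.7709]
Step 25: x=[5.9134] v=[-2.4286]
Step 26: x=[5.8103] v=[-2.0614]
Step 27: x=[5.7267] v=[-1.6730]
Step 28: x=[5.6633] v=[-1.2674]
Step 29: x=[5.6209] v=[-0.8487]
Step 30: x=[5.5998] v=[-0.4213]
Step 31: x=[5.6003] v=[0.0104]
First v>=0 after going negative at step 31, time=1.5500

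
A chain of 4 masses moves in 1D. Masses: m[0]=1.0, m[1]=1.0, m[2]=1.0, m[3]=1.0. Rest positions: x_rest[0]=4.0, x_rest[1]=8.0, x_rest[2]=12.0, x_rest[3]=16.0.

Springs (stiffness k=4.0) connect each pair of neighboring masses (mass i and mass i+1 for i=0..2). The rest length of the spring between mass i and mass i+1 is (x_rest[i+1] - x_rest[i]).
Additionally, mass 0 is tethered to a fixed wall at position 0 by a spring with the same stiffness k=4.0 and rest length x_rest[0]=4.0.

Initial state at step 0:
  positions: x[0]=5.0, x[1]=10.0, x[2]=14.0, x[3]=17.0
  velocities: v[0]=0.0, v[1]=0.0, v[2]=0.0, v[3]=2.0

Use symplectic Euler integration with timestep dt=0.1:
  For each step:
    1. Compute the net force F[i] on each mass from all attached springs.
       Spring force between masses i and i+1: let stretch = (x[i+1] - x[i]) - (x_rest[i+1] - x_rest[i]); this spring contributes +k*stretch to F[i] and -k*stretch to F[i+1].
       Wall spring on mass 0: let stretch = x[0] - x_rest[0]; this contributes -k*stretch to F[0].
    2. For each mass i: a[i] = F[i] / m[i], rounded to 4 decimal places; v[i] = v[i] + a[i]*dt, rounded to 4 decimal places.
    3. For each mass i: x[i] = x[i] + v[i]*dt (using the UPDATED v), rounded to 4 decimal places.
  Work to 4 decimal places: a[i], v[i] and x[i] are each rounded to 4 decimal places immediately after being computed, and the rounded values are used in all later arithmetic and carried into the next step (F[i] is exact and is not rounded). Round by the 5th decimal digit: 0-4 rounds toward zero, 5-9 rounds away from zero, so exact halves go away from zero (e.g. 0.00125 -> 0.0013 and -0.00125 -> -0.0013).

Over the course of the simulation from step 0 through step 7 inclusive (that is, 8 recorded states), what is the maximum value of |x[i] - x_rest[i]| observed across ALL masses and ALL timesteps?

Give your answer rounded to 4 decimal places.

Step 0: x=[5.0000 10.0000 14.0000 17.0000] v=[0.0000 0.0000 0.0000 2.0000]
Step 1: x=[5.0000 9.9600 13.9600 17.2400] v=[0.0000 -0.4000 -0.4000 2.4000]
Step 2: x=[4.9984 9.8816 13.8912 17.5088] v=[-0.0160 -0.7840 -0.6880 2.6880]
Step 3: x=[4.9922 9.7683 13.8067 17.7929] v=[-0.0621 -1.1334 -0.8448 2.8410]
Step 4: x=[4.9774 9.6255 13.7201 18.0776] v=[-0.1485 -1.4285 -0.8657 2.8465]
Step 5: x=[4.9494 9.4605 13.6441 18.3480] v=[-0.2802 -1.6499 -0.7605 2.7035]
Step 6: x=[4.9039 9.2824 13.5889 18.5902] v=[-0.4555 -1.7809 -0.5524 2.4219]
Step 7: x=[4.8373 9.1014 13.5615 18.7923] v=[-0.6657 -1.8097 -0.2745 2.0214]
Max displacement = 2.7923

Answer: 2.7923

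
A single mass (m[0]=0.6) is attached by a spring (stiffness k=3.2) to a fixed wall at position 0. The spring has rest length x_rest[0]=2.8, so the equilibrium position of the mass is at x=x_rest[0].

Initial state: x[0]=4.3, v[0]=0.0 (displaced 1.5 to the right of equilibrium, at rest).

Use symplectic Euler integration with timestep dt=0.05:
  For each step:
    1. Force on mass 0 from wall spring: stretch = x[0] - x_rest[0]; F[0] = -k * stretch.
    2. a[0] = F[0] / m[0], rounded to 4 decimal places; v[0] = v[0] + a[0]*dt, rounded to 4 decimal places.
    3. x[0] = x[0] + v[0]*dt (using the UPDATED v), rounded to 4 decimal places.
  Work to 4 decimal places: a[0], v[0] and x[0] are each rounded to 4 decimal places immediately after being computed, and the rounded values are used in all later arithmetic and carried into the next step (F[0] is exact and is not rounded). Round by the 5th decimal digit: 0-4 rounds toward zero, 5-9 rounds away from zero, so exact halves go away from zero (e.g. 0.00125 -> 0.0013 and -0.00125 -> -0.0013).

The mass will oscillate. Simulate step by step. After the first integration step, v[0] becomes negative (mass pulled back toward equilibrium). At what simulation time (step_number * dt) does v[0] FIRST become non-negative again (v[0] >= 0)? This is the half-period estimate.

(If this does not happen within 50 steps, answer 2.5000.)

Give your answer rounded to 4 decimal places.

Answer: 1.4000

Derivation:
Step 0: x=[4.3000] v=[0.0000]
Step 1: x=[4.2800] v=[-0.4000]
Step 2: x=[4.2403] v=[-0.7947]
Step 3: x=[4.1814] v=[-1.1788]
Step 4: x=[4.1040] v=[-1.5472]
Step 5: x=[4.0093] v=[-1.8949]
Step 6: x=[3.8984] v=[-2.2174]
Step 7: x=[3.7729] v=[-2.5103]
Step 8: x=[3.6344] v=[-2.7697]
Step 9: x=[3.4848] v=[-2.9922]
Step 10: x=[3.3261] v=[-3.1748]
Step 11: x=[3.1603] v=[-3.3151]
Step 12: x=[2.9897] v=[-3.4112]
Step 13: x=[2.8166] v=[-3.4618]
Step 14: x=[2.6433] v=[-3.4662]
Step 15: x=[2.4721] v=[-3.4244]
Step 16: x=[2.3053] v=[-3.3370]
Step 17: x=[2.1450] v=[-3.2051]
Step 18: x=[1.9935] v=[-3.0304]
Step 19: x=[1.8527] v=[-2.8153]
Step 20: x=[1.7246] v=[-2.5627]
Step 21: x=[1.6108] v=[-2.2759]
Step 22: x=[1.5129] v=[-1.9588]
Step 23: x=[1.4321] v=[-1.6156]
Step 24: x=[1.3696] v=[-1.2508]
Step 25: x=[1.3261] v=[-0.8694]
Step 26: x=[1.3023] v=[-0.4764]
Step 27: x=[1.2985] v=[-0.0770]
Step 28: x=[1.3147] v=[0.3234]
First v>=0 after going negative at step 28, time=1.4000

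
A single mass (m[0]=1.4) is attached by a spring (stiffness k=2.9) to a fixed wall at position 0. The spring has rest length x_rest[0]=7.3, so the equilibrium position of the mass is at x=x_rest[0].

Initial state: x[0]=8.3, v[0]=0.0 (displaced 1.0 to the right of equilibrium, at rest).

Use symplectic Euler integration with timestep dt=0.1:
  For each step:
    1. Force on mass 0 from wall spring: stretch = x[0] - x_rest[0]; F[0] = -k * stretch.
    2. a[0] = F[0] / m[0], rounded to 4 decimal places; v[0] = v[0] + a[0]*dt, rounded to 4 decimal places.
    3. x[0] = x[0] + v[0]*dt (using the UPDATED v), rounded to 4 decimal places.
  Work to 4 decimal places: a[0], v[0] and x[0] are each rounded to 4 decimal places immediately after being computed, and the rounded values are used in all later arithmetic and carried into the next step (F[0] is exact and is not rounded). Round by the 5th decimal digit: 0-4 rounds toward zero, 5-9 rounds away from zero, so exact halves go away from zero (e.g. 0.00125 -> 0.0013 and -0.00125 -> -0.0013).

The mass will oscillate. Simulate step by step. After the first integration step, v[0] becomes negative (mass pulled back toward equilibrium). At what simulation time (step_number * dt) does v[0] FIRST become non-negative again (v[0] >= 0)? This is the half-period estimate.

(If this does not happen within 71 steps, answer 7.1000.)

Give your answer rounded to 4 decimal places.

Step 0: x=[8.3000] v=[0.0000]
Step 1: x=[8.2793] v=[-0.2071]
Step 2: x=[8.2383] v=[-0.4100]
Step 3: x=[8.1779] v=[-0.6044]
Step 4: x=[8.0993] v=[-0.7863]
Step 5: x=[8.0041] v=[-0.9519]
Step 6: x=[7.8943] v=[-1.0978]
Step 7: x=[7.7722] v=[-1.2209]
Step 8: x=[7.6403] v=[-1.3187]
Step 9: x=[7.5014] v=[-1.3892]
Step 10: x=[7.3583] v=[-1.4309]
Step 11: x=[7.2140] v=[-1.4430]
Step 12: x=[7.0715] v=[-1.4252]
Step 13: x=[6.9337] v=[-1.3779]
Step 14: x=[6.8035] v=[-1.3020]
Step 15: x=[6.6836] v=[-1.1992]
Step 16: x=[6.5765] v=[-1.0715]
Step 17: x=[6.4843] v=[-0.9216]
Step 18: x=[6.4090] v=[-0.7526]
Step 19: x=[6.3522] v=[-0.5680]
Step 20: x=[6.3150] v=[-0.3717]
Step 21: x=[6.2982] v=[-0.1677]
Step 22: x=[6.3022] v=[0.0398]
First v>=0 after going negative at step 22, time=2.2000

Answer: 2.2000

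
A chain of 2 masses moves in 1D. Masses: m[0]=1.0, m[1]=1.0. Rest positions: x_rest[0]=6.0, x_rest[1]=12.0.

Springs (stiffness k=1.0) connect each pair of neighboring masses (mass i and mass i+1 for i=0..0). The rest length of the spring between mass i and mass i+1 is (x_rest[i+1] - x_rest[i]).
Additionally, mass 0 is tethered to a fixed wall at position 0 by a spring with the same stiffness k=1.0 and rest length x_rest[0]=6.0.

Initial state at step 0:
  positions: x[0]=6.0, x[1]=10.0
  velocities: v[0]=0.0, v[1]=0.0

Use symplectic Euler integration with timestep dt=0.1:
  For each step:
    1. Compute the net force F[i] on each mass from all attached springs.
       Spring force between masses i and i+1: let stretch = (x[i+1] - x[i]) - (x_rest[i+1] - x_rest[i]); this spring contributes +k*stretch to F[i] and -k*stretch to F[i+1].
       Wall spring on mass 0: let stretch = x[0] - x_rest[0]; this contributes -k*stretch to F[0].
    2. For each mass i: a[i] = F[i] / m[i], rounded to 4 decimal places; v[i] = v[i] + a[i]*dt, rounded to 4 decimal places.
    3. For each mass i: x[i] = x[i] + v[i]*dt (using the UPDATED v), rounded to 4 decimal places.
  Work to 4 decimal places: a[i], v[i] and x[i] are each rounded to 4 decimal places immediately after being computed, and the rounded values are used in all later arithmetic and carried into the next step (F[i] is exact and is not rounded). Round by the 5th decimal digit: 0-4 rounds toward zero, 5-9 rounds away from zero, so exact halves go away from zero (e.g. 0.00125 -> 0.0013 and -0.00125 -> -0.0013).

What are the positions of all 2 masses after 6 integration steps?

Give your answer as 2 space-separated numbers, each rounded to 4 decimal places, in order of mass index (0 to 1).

Answer: 5.6207 10.3929

Derivation:
Step 0: x=[6.0000 10.0000] v=[0.0000 0.0000]
Step 1: x=[5.9800 10.0200] v=[-0.2000 0.2000]
Step 2: x=[5.9406 10.0596] v=[-0.3940 0.3960]
Step 3: x=[5.8830 10.1180] v=[-0.5762 0.5841]
Step 4: x=[5.8089 10.1941] v=[-0.7410 0.7606]
Step 5: x=[5.7206 10.2863] v=[-0.8834 0.9221]
Step 6: x=[5.6207 10.3929] v=[-0.9989 1.0655]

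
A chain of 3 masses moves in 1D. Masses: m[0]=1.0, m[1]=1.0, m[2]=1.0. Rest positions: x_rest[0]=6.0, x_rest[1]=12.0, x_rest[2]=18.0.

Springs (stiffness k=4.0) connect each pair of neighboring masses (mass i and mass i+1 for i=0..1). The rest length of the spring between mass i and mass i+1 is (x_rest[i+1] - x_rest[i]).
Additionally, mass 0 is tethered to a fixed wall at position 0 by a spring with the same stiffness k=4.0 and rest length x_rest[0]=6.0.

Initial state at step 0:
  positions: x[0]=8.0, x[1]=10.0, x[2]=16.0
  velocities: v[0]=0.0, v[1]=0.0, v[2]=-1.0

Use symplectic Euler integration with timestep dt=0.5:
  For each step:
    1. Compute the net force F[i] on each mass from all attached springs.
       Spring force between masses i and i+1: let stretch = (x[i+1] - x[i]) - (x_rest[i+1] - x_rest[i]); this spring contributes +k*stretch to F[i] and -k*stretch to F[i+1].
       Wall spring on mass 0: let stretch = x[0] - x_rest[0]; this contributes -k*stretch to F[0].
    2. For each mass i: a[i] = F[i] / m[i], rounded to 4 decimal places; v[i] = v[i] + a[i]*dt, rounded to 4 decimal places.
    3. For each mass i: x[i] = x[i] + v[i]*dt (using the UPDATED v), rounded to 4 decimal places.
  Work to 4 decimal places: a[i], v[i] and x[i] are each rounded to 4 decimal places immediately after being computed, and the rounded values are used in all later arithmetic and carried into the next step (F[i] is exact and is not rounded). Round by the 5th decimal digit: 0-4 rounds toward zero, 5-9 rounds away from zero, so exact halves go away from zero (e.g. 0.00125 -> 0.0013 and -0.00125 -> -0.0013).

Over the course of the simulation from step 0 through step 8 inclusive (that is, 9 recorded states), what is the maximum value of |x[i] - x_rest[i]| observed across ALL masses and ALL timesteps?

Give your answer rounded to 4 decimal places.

Step 0: x=[8.0000 10.0000 16.0000] v=[0.0000 0.0000 -1.0000]
Step 1: x=[2.0000 14.0000 15.5000] v=[-12.0000 8.0000 -1.0000]
Step 2: x=[6.0000 7.5000 19.5000] v=[8.0000 -13.0000 8.0000]
Step 3: x=[5.5000 11.5000 17.5000] v=[-1.0000 8.0000 -4.0000]
Step 4: x=[5.5000 15.5000 15.5000] v=[0.0000 8.0000 -4.0000]
Step 5: x=[10.0000 9.5000 19.5000] v=[9.0000 -12.0000 8.0000]
Step 6: x=[4.0000 14.0000 19.5000] v=[-12.0000 9.0000 0.0000]
Step 7: x=[4.0000 14.0000 20.0000] v=[0.0000 0.0000 1.0000]
Step 8: x=[10.0000 10.0000 20.5000] v=[12.0000 -8.0000 1.0000]
Max displacement = 4.5000

Answer: 4.5000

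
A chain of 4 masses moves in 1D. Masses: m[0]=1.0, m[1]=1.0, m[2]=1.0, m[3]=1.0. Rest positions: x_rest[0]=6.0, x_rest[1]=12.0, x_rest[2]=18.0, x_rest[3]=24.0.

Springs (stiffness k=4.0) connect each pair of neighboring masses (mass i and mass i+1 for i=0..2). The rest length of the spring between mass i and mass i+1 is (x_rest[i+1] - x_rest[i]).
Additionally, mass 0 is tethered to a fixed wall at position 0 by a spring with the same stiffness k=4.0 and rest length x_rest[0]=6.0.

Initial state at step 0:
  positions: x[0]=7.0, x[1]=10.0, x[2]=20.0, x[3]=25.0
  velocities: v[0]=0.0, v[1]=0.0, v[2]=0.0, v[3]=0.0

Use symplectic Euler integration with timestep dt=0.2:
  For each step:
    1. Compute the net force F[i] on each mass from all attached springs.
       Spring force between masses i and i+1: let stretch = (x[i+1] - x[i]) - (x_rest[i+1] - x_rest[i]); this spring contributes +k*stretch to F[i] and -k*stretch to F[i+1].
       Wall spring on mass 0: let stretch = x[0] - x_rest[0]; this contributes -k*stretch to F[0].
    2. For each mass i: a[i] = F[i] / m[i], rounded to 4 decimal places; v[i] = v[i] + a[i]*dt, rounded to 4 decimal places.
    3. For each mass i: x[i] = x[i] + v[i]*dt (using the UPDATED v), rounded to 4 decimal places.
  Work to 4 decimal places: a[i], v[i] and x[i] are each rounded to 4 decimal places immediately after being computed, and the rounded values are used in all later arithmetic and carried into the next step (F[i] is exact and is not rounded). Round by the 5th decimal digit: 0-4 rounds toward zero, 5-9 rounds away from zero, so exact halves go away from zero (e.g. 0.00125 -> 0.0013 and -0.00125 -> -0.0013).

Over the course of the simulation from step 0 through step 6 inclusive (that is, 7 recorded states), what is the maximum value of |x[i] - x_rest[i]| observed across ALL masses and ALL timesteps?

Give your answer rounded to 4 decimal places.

Answer: 2.4522

Derivation:
Step 0: x=[7.0000 10.0000 20.0000 25.0000] v=[0.0000 0.0000 0.0000 0.0000]
Step 1: x=[6.3600 11.1200 19.2000 25.1600] v=[-3.2000 5.6000 -4.0000 0.8000]
Step 2: x=[5.4640 12.7712 18.0608 25.3264] v=[-4.4800 8.2560 -5.6960 0.8320]
Step 3: x=[4.8629 14.0996 17.2378 25.2903] v=[-3.0054 6.6419 -4.1152 -0.1805]
Step 4: x=[4.9616 14.4522 17.2010 24.9258] v=[0.4936 1.7631 -0.1838 -1.8225]
Step 5: x=[5.7850 13.7261 17.9604 24.2853] v=[4.1168 -3.6303 3.7970 -3.2023]
Step 6: x=[6.9533 12.4070 19.0543 23.5929] v=[5.8417 -6.5957 5.4695 -3.4622]
Max displacement = 2.4522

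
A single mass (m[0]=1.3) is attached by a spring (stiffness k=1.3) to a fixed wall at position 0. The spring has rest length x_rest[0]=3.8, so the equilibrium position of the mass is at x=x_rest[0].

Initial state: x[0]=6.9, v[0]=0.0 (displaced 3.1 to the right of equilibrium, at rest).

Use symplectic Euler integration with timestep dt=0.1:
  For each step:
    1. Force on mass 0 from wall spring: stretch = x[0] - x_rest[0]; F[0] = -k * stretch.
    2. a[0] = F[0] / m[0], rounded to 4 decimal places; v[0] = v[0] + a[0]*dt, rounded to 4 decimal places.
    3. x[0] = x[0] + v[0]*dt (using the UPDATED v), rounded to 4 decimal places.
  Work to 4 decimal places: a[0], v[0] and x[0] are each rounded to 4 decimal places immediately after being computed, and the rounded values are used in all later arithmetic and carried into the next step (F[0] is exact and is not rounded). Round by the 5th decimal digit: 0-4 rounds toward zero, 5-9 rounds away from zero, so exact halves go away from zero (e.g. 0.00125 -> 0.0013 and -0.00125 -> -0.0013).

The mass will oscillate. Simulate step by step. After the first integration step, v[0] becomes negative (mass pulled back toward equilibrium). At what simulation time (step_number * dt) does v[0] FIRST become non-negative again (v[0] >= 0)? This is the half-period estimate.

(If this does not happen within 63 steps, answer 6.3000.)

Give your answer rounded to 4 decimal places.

Step 0: x=[6.9000] v=[0.0000]
Step 1: x=[6.8690] v=[-0.3100]
Step 2: x=[6.8073] v=[-0.6169]
Step 3: x=[6.7155] v=[-0.9176]
Step 4: x=[6.5946] v=[-1.2092]
Step 5: x=[6.4457] v=[-1.4887]
Step 6: x=[6.2704] v=[-1.7533]
Step 7: x=[6.0704] v=[-2.0003]
Step 8: x=[5.8477] v=[-2.2273]
Step 9: x=[5.6045] v=[-2.4321]
Step 10: x=[5.3432] v=[-2.6126]
Step 11: x=[5.0665] v=[-2.7669]
Step 12: x=[4.7771] v=[-2.8936]
Step 13: x=[4.4780] v=[-2.9913]
Step 14: x=[4.1721] v=[-3.0591]
Step 15: x=[3.8625] v=[-3.0963]
Step 16: x=[3.5522] v=[-3.1026]
Step 17: x=[3.2444] v=[-3.0778]
Step 18: x=[2.9422] v=[-3.0222]
Step 19: x=[2.6486] v=[-2.9364]
Step 20: x=[2.3665] v=[-2.8213]
Step 21: x=[2.0987] v=[-2.6780]
Step 22: x=[1.8479] v=[-2.5079]
Step 23: x=[1.6166] v=[-2.3127]
Step 24: x=[1.4072] v=[-2.0944]
Step 25: x=[1.2217] v=[-1.8551]
Step 26: x=[1.0620] v=[-1.5973]
Step 27: x=[0.9297] v=[-1.3235]
Step 28: x=[0.8261] v=[-1.0365]
Step 29: x=[0.7522] v=[-0.7391]
Step 30: x=[0.7088] v=[-0.4343]
Step 31: x=[0.6963] v=[-0.1252]
Step 32: x=[0.7148] v=[0.1852]
First v>=0 after going negative at step 32, time=3.2000

Answer: 3.2000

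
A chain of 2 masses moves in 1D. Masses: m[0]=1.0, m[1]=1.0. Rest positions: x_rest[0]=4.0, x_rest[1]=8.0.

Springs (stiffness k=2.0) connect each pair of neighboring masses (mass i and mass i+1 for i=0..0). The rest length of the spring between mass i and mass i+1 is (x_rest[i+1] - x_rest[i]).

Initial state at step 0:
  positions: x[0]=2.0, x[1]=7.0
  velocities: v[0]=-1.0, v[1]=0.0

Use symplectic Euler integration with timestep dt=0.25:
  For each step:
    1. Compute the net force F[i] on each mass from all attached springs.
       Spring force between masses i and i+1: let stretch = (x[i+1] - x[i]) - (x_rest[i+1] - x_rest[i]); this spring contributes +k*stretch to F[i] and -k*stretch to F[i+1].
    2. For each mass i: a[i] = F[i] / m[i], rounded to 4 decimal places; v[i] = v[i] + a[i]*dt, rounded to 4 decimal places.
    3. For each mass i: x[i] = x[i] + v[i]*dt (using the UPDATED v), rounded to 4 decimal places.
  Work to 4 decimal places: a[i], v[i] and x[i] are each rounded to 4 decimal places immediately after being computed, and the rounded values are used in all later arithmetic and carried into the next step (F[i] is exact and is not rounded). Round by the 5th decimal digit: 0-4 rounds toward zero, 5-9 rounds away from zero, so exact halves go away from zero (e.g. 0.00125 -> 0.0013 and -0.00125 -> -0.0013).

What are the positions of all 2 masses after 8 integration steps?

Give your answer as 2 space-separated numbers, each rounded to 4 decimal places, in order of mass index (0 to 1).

Answer: 1.9117 5.0886

Derivation:
Step 0: x=[2.0000 7.0000] v=[-1.0000 0.0000]
Step 1: x=[1.8750 6.8750] v=[-0.5000 -0.5000]
Step 2: x=[1.8750 6.6250] v=[0.0000 -1.0000]
Step 3: x=[1.9688 6.2813] v=[0.3750 -1.3750]
Step 4: x=[2.1016 5.8985] v=[0.5313 -1.5313]
Step 5: x=[2.2091 5.5411] v=[0.4298 -1.4298]
Step 6: x=[2.2331 5.2672] v=[0.0958 -1.0958]
Step 7: x=[2.1363 5.1140] v=[-0.3872 -0.6129]
Step 8: x=[1.9117 5.0886] v=[-0.8984 -0.1018]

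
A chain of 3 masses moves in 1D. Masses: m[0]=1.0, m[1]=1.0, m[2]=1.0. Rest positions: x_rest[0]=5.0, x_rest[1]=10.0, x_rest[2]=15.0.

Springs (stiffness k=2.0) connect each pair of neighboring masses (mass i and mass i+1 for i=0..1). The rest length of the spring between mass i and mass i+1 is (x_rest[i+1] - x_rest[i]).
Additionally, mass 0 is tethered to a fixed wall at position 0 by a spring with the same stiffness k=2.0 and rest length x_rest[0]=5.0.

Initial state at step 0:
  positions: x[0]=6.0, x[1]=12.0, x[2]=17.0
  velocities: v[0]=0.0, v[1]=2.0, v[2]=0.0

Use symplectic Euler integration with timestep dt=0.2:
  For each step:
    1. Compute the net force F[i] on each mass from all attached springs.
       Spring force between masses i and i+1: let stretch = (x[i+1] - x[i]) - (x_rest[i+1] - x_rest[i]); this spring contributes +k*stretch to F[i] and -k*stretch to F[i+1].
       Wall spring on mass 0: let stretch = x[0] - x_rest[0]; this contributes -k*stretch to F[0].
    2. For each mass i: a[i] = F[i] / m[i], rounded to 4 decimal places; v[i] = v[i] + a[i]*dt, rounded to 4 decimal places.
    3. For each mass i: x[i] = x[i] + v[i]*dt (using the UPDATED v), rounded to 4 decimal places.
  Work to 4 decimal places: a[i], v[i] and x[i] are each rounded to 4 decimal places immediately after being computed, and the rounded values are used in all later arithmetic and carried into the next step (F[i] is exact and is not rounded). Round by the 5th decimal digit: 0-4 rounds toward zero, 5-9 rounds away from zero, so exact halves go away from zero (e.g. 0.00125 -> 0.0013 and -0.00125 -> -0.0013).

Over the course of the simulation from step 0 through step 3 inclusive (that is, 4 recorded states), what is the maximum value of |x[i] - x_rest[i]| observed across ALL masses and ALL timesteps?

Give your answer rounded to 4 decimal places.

Answer: 2.5403

Derivation:
Step 0: x=[6.0000 12.0000 17.0000] v=[0.0000 2.0000 0.0000]
Step 1: x=[6.0000 12.3200 17.0000] v=[0.0000 1.6000 0.0000]
Step 2: x=[6.0256 12.5088 17.0256] v=[0.1280 0.9440 0.1280]
Step 3: x=[6.0878 12.5403 17.0899] v=[0.3110 0.1574 0.3213]
Max displacement = 2.5403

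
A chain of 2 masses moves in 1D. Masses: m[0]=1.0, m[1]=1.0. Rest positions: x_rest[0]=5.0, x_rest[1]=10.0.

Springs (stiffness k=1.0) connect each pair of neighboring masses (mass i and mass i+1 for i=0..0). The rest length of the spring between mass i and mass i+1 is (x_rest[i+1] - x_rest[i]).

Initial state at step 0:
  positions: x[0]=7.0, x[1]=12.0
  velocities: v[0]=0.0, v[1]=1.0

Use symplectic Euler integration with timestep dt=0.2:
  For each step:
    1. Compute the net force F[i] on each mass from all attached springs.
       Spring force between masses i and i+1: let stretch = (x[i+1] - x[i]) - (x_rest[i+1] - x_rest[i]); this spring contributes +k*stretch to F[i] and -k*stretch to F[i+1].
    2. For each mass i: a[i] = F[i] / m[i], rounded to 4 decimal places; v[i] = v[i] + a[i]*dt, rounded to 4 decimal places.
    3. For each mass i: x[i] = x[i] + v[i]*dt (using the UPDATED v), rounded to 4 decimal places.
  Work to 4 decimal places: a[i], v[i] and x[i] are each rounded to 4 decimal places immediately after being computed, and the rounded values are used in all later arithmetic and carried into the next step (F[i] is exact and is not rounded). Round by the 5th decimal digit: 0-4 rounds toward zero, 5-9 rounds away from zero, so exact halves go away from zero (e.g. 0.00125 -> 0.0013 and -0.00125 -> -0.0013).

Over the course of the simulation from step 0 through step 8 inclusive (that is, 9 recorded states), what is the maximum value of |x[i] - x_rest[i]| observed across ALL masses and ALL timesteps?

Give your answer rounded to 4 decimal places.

Answer: 3.0734

Derivation:
Step 0: x=[7.0000 12.0000] v=[0.0000 1.0000]
Step 1: x=[7.0000 12.2000] v=[0.0000 1.0000]
Step 2: x=[7.0080 12.3920] v=[0.0400 0.9600]
Step 3: x=[7.0314 12.5686] v=[0.1168 0.8832]
Step 4: x=[7.0762 12.7238] v=[0.2242 0.7758]
Step 5: x=[7.1469 12.8531] v=[0.3537 0.6463]
Step 6: x=[7.2459 12.9541] v=[0.4949 0.5051]
Step 7: x=[7.3732 13.0268] v=[0.6365 0.3635]
Step 8: x=[7.5266 13.0734] v=[0.7672 0.2328]
Max displacement = 3.0734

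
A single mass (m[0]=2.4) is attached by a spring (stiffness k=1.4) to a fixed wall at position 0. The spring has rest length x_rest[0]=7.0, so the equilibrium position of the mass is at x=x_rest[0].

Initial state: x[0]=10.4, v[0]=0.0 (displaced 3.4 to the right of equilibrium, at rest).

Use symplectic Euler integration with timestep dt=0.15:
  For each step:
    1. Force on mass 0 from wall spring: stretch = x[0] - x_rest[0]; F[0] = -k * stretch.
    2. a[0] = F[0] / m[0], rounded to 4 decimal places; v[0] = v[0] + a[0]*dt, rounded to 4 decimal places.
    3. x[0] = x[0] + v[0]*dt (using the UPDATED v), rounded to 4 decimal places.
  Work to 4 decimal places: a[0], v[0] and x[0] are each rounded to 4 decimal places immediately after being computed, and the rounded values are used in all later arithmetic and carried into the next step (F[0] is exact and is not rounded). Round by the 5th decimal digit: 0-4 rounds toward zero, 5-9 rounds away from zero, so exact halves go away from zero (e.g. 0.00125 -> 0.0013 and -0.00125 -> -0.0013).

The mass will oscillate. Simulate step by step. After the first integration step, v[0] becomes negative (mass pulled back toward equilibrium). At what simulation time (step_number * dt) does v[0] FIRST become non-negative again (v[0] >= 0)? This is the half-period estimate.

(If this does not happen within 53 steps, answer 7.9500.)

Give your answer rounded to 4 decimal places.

Answer: 4.2000

Derivation:
Step 0: x=[10.4000] v=[0.0000]
Step 1: x=[10.3554] v=[-0.2975]
Step 2: x=[10.2667] v=[-0.5911]
Step 3: x=[10.1352] v=[-0.8769]
Step 4: x=[9.9625] v=[-1.1512]
Step 5: x=[9.7509] v=[-1.4104]
Step 6: x=[9.5032] v=[-1.6511]
Step 7: x=[9.2227] v=[-1.8701]
Step 8: x=[8.9130] v=[-2.0646]
Step 9: x=[8.5782] v=[-2.2320]
Step 10: x=[8.2227] v=[-2.3701]
Step 11: x=[7.8511] v=[-2.4771]
Step 12: x=[7.4684] v=[-2.5516]
Step 13: x=[7.0795] v=[-2.5926]
Step 14: x=[6.6896] v=[-2.5996]
Step 15: x=[6.3037] v=[-2.5724]
Step 16: x=[5.9270] v=[-2.5115]
Step 17: x=[5.5644] v=[-2.4176]
Step 18: x=[5.2206] v=[-2.2920]
Step 19: x=[4.9002] v=[-2.1363]
Step 20: x=[4.6073] v=[-1.9526]
Step 21: x=[4.3458] v=[-1.7432]
Step 22: x=[4.1192] v=[-1.5110]
Step 23: x=[3.9304] v=[-1.2589]
Step 24: x=[3.7819] v=[-0.9903]
Step 25: x=[3.6756] v=[-0.7087]
Step 26: x=[3.6129] v=[-0.4178]
Step 27: x=[3.5947] v=[-0.1214]
Step 28: x=[3.6212] v=[0.1766]
First v>=0 after going negative at step 28, time=4.2000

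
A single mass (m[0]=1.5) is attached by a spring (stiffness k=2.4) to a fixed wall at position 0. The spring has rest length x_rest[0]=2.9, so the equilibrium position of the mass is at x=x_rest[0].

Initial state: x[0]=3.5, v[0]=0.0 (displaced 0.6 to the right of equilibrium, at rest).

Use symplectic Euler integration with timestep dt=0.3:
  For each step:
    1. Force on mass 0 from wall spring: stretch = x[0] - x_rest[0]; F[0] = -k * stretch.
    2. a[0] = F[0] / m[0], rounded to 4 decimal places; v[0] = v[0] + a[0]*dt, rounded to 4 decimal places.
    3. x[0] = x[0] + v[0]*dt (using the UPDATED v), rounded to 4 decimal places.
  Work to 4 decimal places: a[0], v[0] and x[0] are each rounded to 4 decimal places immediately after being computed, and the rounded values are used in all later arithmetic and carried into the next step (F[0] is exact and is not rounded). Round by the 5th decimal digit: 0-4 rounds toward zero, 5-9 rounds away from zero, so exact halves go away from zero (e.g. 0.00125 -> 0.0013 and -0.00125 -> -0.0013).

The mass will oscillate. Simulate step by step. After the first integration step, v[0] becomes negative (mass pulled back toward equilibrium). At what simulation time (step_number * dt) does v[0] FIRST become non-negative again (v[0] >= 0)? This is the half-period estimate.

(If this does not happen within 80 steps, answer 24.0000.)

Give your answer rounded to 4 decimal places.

Answer: 2.7000

Derivation:
Step 0: x=[3.5000] v=[0.0000]
Step 1: x=[3.4136] v=[-0.2880]
Step 2: x=[3.2533] v=[-0.5345]
Step 3: x=[3.0421] v=[-0.7041]
Step 4: x=[2.8104] v=[-0.7723]
Step 5: x=[2.5916] v=[-0.7293]
Step 6: x=[2.4172] v=[-0.5813]
Step 7: x=[2.3123] v=[-0.3496]
Step 8: x=[2.2921] v=[-0.0675]
Step 9: x=[2.3594] v=[0.2243]
First v>=0 after going negative at step 9, time=2.7000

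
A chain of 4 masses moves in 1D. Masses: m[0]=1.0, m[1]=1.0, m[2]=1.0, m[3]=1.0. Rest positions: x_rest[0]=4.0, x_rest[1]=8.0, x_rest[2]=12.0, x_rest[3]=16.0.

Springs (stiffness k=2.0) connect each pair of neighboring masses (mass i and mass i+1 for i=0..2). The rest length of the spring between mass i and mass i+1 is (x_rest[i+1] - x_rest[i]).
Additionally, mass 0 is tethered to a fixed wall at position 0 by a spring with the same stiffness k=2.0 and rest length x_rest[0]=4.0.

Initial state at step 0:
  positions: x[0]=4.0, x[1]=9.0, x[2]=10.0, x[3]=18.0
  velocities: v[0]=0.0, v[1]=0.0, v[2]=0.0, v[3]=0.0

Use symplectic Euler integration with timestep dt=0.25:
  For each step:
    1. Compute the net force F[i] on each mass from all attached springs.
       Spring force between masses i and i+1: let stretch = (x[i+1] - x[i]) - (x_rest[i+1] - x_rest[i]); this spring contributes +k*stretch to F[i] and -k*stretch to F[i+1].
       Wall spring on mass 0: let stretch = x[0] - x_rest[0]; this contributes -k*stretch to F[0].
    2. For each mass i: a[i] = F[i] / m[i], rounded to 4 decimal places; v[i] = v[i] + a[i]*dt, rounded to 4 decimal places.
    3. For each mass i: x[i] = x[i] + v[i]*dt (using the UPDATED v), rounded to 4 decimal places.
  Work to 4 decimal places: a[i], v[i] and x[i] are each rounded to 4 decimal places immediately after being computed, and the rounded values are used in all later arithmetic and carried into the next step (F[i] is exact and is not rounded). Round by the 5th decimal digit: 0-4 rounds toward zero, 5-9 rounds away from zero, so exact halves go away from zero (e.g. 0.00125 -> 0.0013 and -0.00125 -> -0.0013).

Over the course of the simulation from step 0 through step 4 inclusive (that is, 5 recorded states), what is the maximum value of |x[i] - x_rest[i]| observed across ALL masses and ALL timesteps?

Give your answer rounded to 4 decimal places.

Answer: 2.5072

Derivation:
Step 0: x=[4.0000 9.0000 10.0000 18.0000] v=[0.0000 0.0000 0.0000 0.0000]
Step 1: x=[4.1250 8.5000 10.8750 17.5000] v=[0.5000 -2.0000 3.5000 -2.0000]
Step 2: x=[4.2813 7.7500 12.2813 16.6719] v=[0.6250 -3.0000 5.6250 -3.3125]
Step 3: x=[4.3360 7.1328 13.6700 15.7950] v=[0.2187 -2.4687 5.5547 -3.5078]
Step 4: x=[4.1983 6.9832 14.5072 15.1524] v=[-0.5509 -0.5985 3.3486 -2.5703]
Max displacement = 2.5072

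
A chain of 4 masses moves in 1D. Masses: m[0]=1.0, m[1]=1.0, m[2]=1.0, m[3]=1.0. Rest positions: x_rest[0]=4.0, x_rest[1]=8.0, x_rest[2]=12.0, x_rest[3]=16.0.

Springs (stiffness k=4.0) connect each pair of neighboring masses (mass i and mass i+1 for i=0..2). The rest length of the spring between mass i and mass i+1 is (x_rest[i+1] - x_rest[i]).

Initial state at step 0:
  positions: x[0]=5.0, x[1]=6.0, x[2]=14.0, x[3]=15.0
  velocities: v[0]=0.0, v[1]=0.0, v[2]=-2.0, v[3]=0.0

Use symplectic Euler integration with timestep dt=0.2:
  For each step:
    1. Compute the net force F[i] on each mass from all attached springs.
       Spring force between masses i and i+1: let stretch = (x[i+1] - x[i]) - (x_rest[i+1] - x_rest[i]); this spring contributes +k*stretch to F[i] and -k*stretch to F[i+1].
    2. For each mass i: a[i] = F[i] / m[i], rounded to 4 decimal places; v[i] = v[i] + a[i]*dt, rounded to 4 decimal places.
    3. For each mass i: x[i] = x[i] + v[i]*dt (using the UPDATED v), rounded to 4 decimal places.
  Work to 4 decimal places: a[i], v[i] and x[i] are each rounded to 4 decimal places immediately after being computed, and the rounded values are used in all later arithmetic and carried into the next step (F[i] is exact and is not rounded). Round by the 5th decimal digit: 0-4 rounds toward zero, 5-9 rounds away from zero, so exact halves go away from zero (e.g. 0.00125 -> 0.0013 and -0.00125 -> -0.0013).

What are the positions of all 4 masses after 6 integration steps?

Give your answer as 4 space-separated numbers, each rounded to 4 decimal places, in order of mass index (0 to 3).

Answer: 3.8008 6.8183 12.0905 14.8904

Derivation:
Step 0: x=[5.0000 6.0000 14.0000 15.0000] v=[0.0000 0.0000 -2.0000 0.0000]
Step 1: x=[4.5200 7.1200 12.4800 15.4800] v=[-2.4000 5.6000 -7.6000 2.4000]
Step 2: x=[3.8160 8.6816 10.5824 16.1200] v=[-3.5200 7.8080 -9.4880 3.2000]
Step 3: x=[3.2505 9.7688 9.2667 16.5140] v=[-2.8275 5.4362 -6.5786 1.9699]
Step 4: x=[3.0879 9.7328 9.1909 16.3884] v=[-0.8129 -0.1801 -0.3791 -0.6279]
Step 5: x=[3.3485 8.5469 10.3534 15.7512] v=[1.3030 -5.9295 5.8124 -3.1859]
Step 6: x=[3.8008 6.8183 12.0905 14.8904] v=[2.2617 -8.6430 8.6854 -4.3041]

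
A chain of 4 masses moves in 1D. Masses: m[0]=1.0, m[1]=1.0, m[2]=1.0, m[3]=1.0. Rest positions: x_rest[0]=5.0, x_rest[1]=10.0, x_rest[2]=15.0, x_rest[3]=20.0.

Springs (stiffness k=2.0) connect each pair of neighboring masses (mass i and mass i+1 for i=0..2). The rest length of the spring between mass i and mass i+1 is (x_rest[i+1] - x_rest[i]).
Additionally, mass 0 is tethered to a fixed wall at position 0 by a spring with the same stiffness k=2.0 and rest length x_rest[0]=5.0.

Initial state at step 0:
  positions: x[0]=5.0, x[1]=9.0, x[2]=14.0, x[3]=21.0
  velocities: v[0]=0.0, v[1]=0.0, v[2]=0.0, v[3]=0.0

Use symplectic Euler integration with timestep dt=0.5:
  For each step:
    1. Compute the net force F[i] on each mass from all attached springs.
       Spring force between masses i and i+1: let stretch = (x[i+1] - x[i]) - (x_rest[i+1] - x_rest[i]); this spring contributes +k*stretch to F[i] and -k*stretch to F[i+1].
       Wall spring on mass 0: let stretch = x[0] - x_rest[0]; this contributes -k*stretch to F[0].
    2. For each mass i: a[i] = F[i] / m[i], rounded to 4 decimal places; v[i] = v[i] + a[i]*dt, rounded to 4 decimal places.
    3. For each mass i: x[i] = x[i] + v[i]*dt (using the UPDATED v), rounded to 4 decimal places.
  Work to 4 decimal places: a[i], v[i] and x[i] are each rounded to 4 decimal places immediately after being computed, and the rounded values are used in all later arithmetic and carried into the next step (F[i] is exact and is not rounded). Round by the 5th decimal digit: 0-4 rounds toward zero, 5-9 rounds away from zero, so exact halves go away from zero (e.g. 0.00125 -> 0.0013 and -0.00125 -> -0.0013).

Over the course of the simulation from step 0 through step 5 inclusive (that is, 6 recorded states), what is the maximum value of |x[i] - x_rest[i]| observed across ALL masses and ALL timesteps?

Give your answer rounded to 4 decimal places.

Step 0: x=[5.0000 9.0000 14.0000 21.0000] v=[0.0000 0.0000 0.0000 0.0000]
Step 1: x=[4.5000 9.5000 15.0000 20.0000] v=[-1.0000 1.0000 2.0000 -2.0000]
Step 2: x=[4.2500 10.2500 15.7500 19.0000] v=[-0.5000 1.5000 1.5000 -2.0000]
Step 3: x=[4.8750 10.7500 15.3750 18.8750] v=[1.2500 1.0000 -0.7500 -0.2500]
Step 4: x=[6.0000 10.6250 14.4375 19.5000] v=[2.2500 -0.2500 -1.8750 1.2500]
Step 5: x=[6.4375 10.0938 14.1250 20.0938] v=[0.8750 -1.0625 -0.6250 1.1875]
Max displacement = 1.4375

Answer: 1.4375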